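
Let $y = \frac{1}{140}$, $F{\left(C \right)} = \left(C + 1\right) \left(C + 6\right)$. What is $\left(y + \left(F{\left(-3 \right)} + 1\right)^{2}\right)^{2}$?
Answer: $\frac{12257001}{19600} \approx 625.36$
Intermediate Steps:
$F{\left(C \right)} = \left(1 + C\right) \left(6 + C\right)$
$y = \frac{1}{140} \approx 0.0071429$
$\left(y + \left(F{\left(-3 \right)} + 1\right)^{2}\right)^{2} = \left(\frac{1}{140} + \left(\left(6 + \left(-3\right)^{2} + 7 \left(-3\right)\right) + 1\right)^{2}\right)^{2} = \left(\frac{1}{140} + \left(\left(6 + 9 - 21\right) + 1\right)^{2}\right)^{2} = \left(\frac{1}{140} + \left(-6 + 1\right)^{2}\right)^{2} = \left(\frac{1}{140} + \left(-5\right)^{2}\right)^{2} = \left(\frac{1}{140} + 25\right)^{2} = \left(\frac{3501}{140}\right)^{2} = \frac{12257001}{19600}$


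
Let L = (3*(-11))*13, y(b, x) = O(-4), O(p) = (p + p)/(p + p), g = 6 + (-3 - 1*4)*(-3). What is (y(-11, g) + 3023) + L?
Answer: 2595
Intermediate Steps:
g = 27 (g = 6 + (-3 - 4)*(-3) = 6 - 7*(-3) = 6 + 21 = 27)
O(p) = 1 (O(p) = (2*p)/((2*p)) = (2*p)*(1/(2*p)) = 1)
y(b, x) = 1
L = -429 (L = -33*13 = -429)
(y(-11, g) + 3023) + L = (1 + 3023) - 429 = 3024 - 429 = 2595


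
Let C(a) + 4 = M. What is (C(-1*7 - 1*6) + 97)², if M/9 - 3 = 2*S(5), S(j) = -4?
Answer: 2304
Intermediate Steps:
M = -45 (M = 27 + 9*(2*(-4)) = 27 + 9*(-8) = 27 - 72 = -45)
C(a) = -49 (C(a) = -4 - 45 = -49)
(C(-1*7 - 1*6) + 97)² = (-49 + 97)² = 48² = 2304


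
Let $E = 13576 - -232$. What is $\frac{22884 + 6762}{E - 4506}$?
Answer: $\frac{14823}{4651} \approx 3.1871$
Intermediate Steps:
$E = 13808$ ($E = 13576 + 232 = 13808$)
$\frac{22884 + 6762}{E - 4506} = \frac{22884 + 6762}{13808 - 4506} = \frac{29646}{9302} = 29646 \cdot \frac{1}{9302} = \frac{14823}{4651}$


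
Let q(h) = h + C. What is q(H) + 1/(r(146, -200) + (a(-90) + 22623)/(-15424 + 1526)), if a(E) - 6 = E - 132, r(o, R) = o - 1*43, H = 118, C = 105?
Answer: 314240299/1409087 ≈ 223.01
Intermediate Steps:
r(o, R) = -43 + o (r(o, R) = o - 43 = -43 + o)
a(E) = -126 + E (a(E) = 6 + (E - 132) = 6 + (-132 + E) = -126 + E)
q(h) = 105 + h (q(h) = h + 105 = 105 + h)
q(H) + 1/(r(146, -200) + (a(-90) + 22623)/(-15424 + 1526)) = (105 + 118) + 1/((-43 + 146) + ((-126 - 90) + 22623)/(-15424 + 1526)) = 223 + 1/(103 + (-216 + 22623)/(-13898)) = 223 + 1/(103 + 22407*(-1/13898)) = 223 + 1/(103 - 22407/13898) = 223 + 1/(1409087/13898) = 223 + 13898/1409087 = 314240299/1409087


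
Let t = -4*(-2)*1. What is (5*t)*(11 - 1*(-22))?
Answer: 1320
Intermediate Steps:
t = 8 (t = 8*1 = 8)
(5*t)*(11 - 1*(-22)) = (5*8)*(11 - 1*(-22)) = 40*(11 + 22) = 40*33 = 1320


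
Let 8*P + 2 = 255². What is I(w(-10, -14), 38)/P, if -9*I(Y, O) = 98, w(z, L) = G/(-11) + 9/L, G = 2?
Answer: -16/11943 ≈ -0.0013397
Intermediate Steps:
P = 65023/8 (P = -¼ + (⅛)*255² = -¼ + (⅛)*65025 = -¼ + 65025/8 = 65023/8 ≈ 8127.9)
w(z, L) = -2/11 + 9/L (w(z, L) = 2/(-11) + 9/L = 2*(-1/11) + 9/L = -2/11 + 9/L)
I(Y, O) = -98/9 (I(Y, O) = -⅑*98 = -98/9)
I(w(-10, -14), 38)/P = -98/(9*65023/8) = -98/9*8/65023 = -16/11943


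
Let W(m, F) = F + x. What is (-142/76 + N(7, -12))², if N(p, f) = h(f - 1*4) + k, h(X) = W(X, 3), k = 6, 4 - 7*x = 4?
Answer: 73441/1444 ≈ 50.859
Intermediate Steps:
x = 0 (x = 4/7 - ⅐*4 = 4/7 - 4/7 = 0)
W(m, F) = F (W(m, F) = F + 0 = F)
h(X) = 3
N(p, f) = 9 (N(p, f) = 3 + 6 = 9)
(-142/76 + N(7, -12))² = (-142/76 + 9)² = (-142*1/76 + 9)² = (-71/38 + 9)² = (271/38)² = 73441/1444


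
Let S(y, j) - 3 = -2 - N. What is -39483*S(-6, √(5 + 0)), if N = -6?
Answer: -276381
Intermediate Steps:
S(y, j) = 7 (S(y, j) = 3 + (-2 - 1*(-6)) = 3 + (-2 + 6) = 3 + 4 = 7)
-39483*S(-6, √(5 + 0)) = -39483*7 = -276381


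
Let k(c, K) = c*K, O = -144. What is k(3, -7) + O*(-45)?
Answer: 6459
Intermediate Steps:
k(c, K) = K*c
k(3, -7) + O*(-45) = -7*3 - 144*(-45) = -21 + 6480 = 6459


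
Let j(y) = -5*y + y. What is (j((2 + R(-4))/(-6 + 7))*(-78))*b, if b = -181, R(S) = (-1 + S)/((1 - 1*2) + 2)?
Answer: 169416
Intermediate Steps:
R(S) = -1 + S (R(S) = (-1 + S)/((1 - 2) + 2) = (-1 + S)/(-1 + 2) = (-1 + S)/1 = (-1 + S)*1 = -1 + S)
j(y) = -4*y
(j((2 + R(-4))/(-6 + 7))*(-78))*b = (-4*(2 + (-1 - 4))/(-6 + 7)*(-78))*(-181) = (-4*(2 - 5)/1*(-78))*(-181) = (-(-12)*(-78))*(-181) = (-4*(-3)*(-78))*(-181) = (12*(-78))*(-181) = -936*(-181) = 169416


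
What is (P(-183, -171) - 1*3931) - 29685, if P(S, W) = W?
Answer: -33787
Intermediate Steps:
(P(-183, -171) - 1*3931) - 29685 = (-171 - 1*3931) - 29685 = (-171 - 3931) - 29685 = -4102 - 29685 = -33787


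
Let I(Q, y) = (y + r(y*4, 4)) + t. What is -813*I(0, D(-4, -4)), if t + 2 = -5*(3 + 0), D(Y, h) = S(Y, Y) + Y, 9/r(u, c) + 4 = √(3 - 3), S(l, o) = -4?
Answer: 88617/4 ≈ 22154.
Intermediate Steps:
r(u, c) = -9/4 (r(u, c) = 9/(-4 + √(3 - 3)) = 9/(-4 + √0) = 9/(-4 + 0) = 9/(-4) = 9*(-¼) = -9/4)
D(Y, h) = -4 + Y
t = -17 (t = -2 - 5*(3 + 0) = -2 - 5*3 = -2 - 15 = -17)
I(Q, y) = -77/4 + y (I(Q, y) = (y - 9/4) - 17 = (-9/4 + y) - 17 = -77/4 + y)
-813*I(0, D(-4, -4)) = -813*(-77/4 + (-4 - 4)) = -813*(-77/4 - 8) = -813*(-109/4) = 88617/4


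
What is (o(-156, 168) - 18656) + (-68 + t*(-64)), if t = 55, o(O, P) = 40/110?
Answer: -244680/11 ≈ -22244.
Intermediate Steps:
o(O, P) = 4/11 (o(O, P) = 40*(1/110) = 4/11)
(o(-156, 168) - 18656) + (-68 + t*(-64)) = (4/11 - 18656) + (-68 + 55*(-64)) = -205212/11 + (-68 - 3520) = -205212/11 - 3588 = -244680/11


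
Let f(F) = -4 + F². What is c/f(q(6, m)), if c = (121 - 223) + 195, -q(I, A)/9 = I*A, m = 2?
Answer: 93/11660 ≈ 0.0079760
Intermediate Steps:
q(I, A) = -9*A*I (q(I, A) = -9*I*A = -9*A*I)
c = 93 (c = -102 + 195 = 93)
c/f(q(6, m)) = 93/(-4 + (-9*2*6)²) = 93/(-4 + (-108)²) = 93/(-4 + 11664) = 93/11660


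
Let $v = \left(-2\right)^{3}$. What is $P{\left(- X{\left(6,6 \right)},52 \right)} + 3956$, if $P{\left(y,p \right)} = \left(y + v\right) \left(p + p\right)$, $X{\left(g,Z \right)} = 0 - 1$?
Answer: $3228$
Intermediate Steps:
$v = -8$
$X{\left(g,Z \right)} = -1$
$P{\left(y,p \right)} = 2 p \left(-8 + y\right)$ ($P{\left(y,p \right)} = \left(y - 8\right) \left(p + p\right) = \left(-8 + y\right) 2 p = 2 p \left(-8 + y\right)$)
$P{\left(- X{\left(6,6 \right)},52 \right)} + 3956 = 2 \cdot 52 \left(-8 - -1\right) + 3956 = 2 \cdot 52 \left(-8 + 1\right) + 3956 = 2 \cdot 52 \left(-7\right) + 3956 = -728 + 3956 = 3228$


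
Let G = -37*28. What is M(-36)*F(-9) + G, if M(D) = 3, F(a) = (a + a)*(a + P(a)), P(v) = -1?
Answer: -496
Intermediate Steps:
G = -1036
F(a) = 2*a*(-1 + a) (F(a) = (a + a)*(a - 1) = (2*a)*(-1 + a) = 2*a*(-1 + a))
M(-36)*F(-9) + G = 3*(2*(-9)*(-1 - 9)) - 1036 = 3*(2*(-9)*(-10)) - 1036 = 3*180 - 1036 = 540 - 1036 = -496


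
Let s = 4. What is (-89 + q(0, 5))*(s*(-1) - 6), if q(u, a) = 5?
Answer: 840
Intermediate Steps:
(-89 + q(0, 5))*(s*(-1) - 6) = (-89 + 5)*(4*(-1) - 6) = -84*(-4 - 6) = -84*(-10) = 840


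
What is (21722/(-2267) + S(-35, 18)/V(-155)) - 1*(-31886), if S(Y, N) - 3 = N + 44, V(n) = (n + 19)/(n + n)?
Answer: 4936781145/154156 ≈ 32025.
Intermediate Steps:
V(n) = (19 + n)/(2*n) (V(n) = (19 + n)/((2*n)) = (19 + n)*(1/(2*n)) = (19 + n)/(2*n))
S(Y, N) = 47 + N (S(Y, N) = 3 + (N + 44) = 3 + (44 + N) = 47 + N)
(21722/(-2267) + S(-35, 18)/V(-155)) - 1*(-31886) = (21722/(-2267) + (47 + 18)/(((1/2)*(19 - 155)/(-155)))) - 1*(-31886) = (21722*(-1/2267) + 65/(((1/2)*(-1/155)*(-136)))) + 31886 = (-21722/2267 + 65/(68/155)) + 31886 = (-21722/2267 + 65*(155/68)) + 31886 = (-21722/2267 + 10075/68) + 31886 = 21362929/154156 + 31886 = 4936781145/154156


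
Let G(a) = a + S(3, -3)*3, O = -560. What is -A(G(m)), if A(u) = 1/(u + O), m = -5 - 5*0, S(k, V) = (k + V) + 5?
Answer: 1/550 ≈ 0.0018182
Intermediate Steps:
S(k, V) = 5 + V + k (S(k, V) = (V + k) + 5 = 5 + V + k)
m = -5 (m = -5 + 0 = -5)
G(a) = 15 + a (G(a) = a + (5 - 3 + 3)*3 = a + 5*3 = a + 15 = 15 + a)
A(u) = 1/(-560 + u) (A(u) = 1/(u - 560) = 1/(-560 + u))
-A(G(m)) = -1/(-560 + (15 - 5)) = -1/(-560 + 10) = -1/(-550) = -1*(-1/550) = 1/550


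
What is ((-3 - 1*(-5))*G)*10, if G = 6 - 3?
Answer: 60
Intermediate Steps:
G = 3
((-3 - 1*(-5))*G)*10 = ((-3 - 1*(-5))*3)*10 = ((-3 + 5)*3)*10 = (2*3)*10 = 6*10 = 60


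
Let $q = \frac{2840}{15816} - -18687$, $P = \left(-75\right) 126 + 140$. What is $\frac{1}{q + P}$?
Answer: $\frac{1977}{18538684} \approx 0.00010664$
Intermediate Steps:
$P = -9310$ ($P = -9450 + 140 = -9310$)
$q = \frac{36944554}{1977}$ ($q = 2840 \cdot \frac{1}{15816} + 18687 = \frac{355}{1977} + 18687 = \frac{36944554}{1977} \approx 18687.0$)
$\frac{1}{q + P} = \frac{1}{\frac{36944554}{1977} - 9310} = \frac{1}{\frac{18538684}{1977}} = \frac{1977}{18538684}$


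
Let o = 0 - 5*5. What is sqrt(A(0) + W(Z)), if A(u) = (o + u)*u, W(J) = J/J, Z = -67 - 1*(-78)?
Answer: 1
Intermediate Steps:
o = -25 (o = 0 - 25 = -25)
Z = 11 (Z = -67 + 78 = 11)
W(J) = 1
A(u) = u*(-25 + u) (A(u) = (-25 + u)*u = u*(-25 + u))
sqrt(A(0) + W(Z)) = sqrt(0*(-25 + 0) + 1) = sqrt(0*(-25) + 1) = sqrt(0 + 1) = sqrt(1) = 1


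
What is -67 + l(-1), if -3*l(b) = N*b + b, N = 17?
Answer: -61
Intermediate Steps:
l(b) = -6*b (l(b) = -(17*b + b)/3 = -6*b)
-67 + l(-1) = -67 - 6*(-1) = -67 + 6 = -61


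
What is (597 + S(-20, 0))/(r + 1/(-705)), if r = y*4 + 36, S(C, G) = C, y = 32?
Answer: 406785/115619 ≈ 3.5183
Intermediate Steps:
r = 164 (r = 32*4 + 36 = 128 + 36 = 164)
(597 + S(-20, 0))/(r + 1/(-705)) = (597 - 20)/(164 + 1/(-705)) = 577/(164 - 1/705) = 577/(115619/705) = 577*(705/115619) = 406785/115619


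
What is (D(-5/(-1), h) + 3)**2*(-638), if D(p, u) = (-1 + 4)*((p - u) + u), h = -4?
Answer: -206712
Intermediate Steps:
D(p, u) = 3*p
(D(-5/(-1), h) + 3)**2*(-638) = (3*(-5/(-1)) + 3)**2*(-638) = (3*(-5*(-1)) + 3)**2*(-638) = (3*5 + 3)**2*(-638) = (15 + 3)**2*(-638) = 18**2*(-638) = 324*(-638) = -206712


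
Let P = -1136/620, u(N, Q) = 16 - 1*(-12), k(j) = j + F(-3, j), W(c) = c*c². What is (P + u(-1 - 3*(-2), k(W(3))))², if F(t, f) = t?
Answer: 16451136/24025 ≈ 684.75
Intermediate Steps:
W(c) = c³
k(j) = -3 + j (k(j) = j - 3 = -3 + j)
u(N, Q) = 28 (u(N, Q) = 16 + 12 = 28)
P = -284/155 (P = -1136*1/620 = -284/155 ≈ -1.8323)
(P + u(-1 - 3*(-2), k(W(3))))² = (-284/155 + 28)² = (4056/155)² = 16451136/24025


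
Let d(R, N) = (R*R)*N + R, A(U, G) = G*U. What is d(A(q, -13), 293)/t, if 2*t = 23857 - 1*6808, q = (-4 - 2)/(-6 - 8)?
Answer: 296920/278467 ≈ 1.0663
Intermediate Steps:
q = 3/7 (q = -6/(-14) = -6*(-1/14) = 3/7 ≈ 0.42857)
d(R, N) = R + N*R² (d(R, N) = R²*N + R = N*R² + R = R + N*R²)
t = 17049/2 (t = (23857 - 1*6808)/2 = (23857 - 6808)/2 = (½)*17049 = 17049/2 ≈ 8524.5)
d(A(q, -13), 293)/t = ((-13*3/7)*(1 + 293*(-13*3/7)))/(17049/2) = -39*(1 + 293*(-39/7))/7*(2/17049) = -39*(1 - 11427/7)/7*(2/17049) = -39/7*(-11420/7)*(2/17049) = (445380/49)*(2/17049) = 296920/278467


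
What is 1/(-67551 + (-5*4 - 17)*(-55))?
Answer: -1/65516 ≈ -1.5263e-5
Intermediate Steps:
1/(-67551 + (-5*4 - 17)*(-55)) = 1/(-67551 + (-20 - 17)*(-55)) = 1/(-67551 - 37*(-55)) = 1/(-67551 + 2035) = 1/(-65516) = -1/65516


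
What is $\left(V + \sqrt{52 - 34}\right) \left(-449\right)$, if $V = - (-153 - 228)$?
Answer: $-171069 - 1347 \sqrt{2} \approx -1.7297 \cdot 10^{5}$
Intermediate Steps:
$V = 381$ ($V = - (-153 - 228) = \left(-1\right) \left(-381\right) = 381$)
$\left(V + \sqrt{52 - 34}\right) \left(-449\right) = \left(381 + \sqrt{52 - 34}\right) \left(-449\right) = \left(381 + \sqrt{18}\right) \left(-449\right) = \left(381 + 3 \sqrt{2}\right) \left(-449\right) = -171069 - 1347 \sqrt{2}$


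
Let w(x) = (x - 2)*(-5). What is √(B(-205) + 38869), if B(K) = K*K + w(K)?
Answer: √81929 ≈ 286.23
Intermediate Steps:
w(x) = 10 - 5*x (w(x) = (-2 + x)*(-5) = 10 - 5*x)
B(K) = 10 + K² - 5*K (B(K) = K*K + (10 - 5*K) = K² + (10 - 5*K) = 10 + K² - 5*K)
√(B(-205) + 38869) = √((10 + (-205)² - 5*(-205)) + 38869) = √((10 + 42025 + 1025) + 38869) = √(43060 + 38869) = √81929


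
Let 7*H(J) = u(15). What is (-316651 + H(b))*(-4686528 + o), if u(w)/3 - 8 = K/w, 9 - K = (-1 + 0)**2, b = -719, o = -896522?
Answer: 12375005632770/7 ≈ 1.7679e+12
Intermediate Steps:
K = 8 (K = 9 - (-1 + 0)**2 = 9 - 1*(-1)**2 = 9 - 1*1 = 9 - 1 = 8)
u(w) = 24 + 24/w (u(w) = 24 + 3*(8/w) = 24 + 24/w)
H(J) = 128/35 (H(J) = (24 + 24/15)/7 = (24 + 24*(1/15))/7 = (24 + 8/5)/7 = (1/7)*(128/5) = 128/35)
(-316651 + H(b))*(-4686528 + o) = (-316651 + 128/35)*(-4686528 - 896522) = -11082657/35*(-5583050) = 12375005632770/7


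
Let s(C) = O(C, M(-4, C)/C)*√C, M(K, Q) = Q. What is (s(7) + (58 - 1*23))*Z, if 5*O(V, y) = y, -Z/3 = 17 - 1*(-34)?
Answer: -5355 - 153*√7/5 ≈ -5436.0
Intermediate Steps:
Z = -153 (Z = -3*(17 - 1*(-34)) = -3*(17 + 34) = -3*51 = -153)
O(V, y) = y/5
s(C) = √C/5 (s(C) = ((C/C)/5)*√C = ((⅕)*1)*√C = √C/5)
(s(7) + (58 - 1*23))*Z = (√7/5 + (58 - 1*23))*(-153) = (√7/5 + (58 - 23))*(-153) = (√7/5 + 35)*(-153) = (35 + √7/5)*(-153) = -5355 - 153*√7/5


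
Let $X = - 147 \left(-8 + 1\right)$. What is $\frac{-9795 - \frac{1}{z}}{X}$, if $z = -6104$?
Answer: $- \frac{59788679}{6281016} \approx -9.519$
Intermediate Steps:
$X = 1029$ ($X = \left(-147\right) \left(-7\right) = 1029$)
$\frac{-9795 - \frac{1}{z}}{X} = \frac{-9795 - \frac{1}{-6104}}{1029} = \left(-9795 - - \frac{1}{6104}\right) \frac{1}{1029} = \left(-9795 + \frac{1}{6104}\right) \frac{1}{1029} = \left(- \frac{59788679}{6104}\right) \frac{1}{1029} = - \frac{59788679}{6281016}$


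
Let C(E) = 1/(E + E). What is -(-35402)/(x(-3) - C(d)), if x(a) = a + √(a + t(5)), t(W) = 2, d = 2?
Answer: -1840904/185 - 566432*I/185 ≈ -9950.8 - 3061.8*I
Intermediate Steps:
C(E) = 1/(2*E)
x(a) = a + √(2 + a) (x(a) = a + √(a + 2) = a + √(2 + a))
-(-35402)/(x(-3) - C(d)) = -(-35402)/((-3 + √(2 - 3)) - 1/(2*2)) = -(-35402)/((-3 + √(-1)) - 1/(2*2)) = -(-35402)/((-3 + I) - 1*¼) = -(-35402)/((-3 + I) - ¼) = -(-35402)/(-13/4 + I) = -(-35402)*16*(-13/4 - I)/185 = -(-566432)*(-13/4 - I)/185 = 566432*(-13/4 - I)/185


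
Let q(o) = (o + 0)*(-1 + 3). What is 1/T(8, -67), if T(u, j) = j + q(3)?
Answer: -1/61 ≈ -0.016393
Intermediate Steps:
q(o) = 2*o (q(o) = o*2 = 2*o)
T(u, j) = 6 + j (T(u, j) = j + 2*3 = j + 6 = 6 + j)
1/T(8, -67) = 1/(6 - 67) = 1/(-61) = -1/61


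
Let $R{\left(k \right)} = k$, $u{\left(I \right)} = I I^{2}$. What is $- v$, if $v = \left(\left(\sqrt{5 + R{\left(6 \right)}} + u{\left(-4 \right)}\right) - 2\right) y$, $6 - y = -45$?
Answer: $3366 - 51 \sqrt{11} \approx 3196.9$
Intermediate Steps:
$y = 51$ ($y = 6 - -45 = 6 + 45 = 51$)
$u{\left(I \right)} = I^{3}$
$v = -3366 + 51 \sqrt{11}$ ($v = \left(\left(\sqrt{5 + 6} + \left(-4\right)^{3}\right) - 2\right) 51 = \left(\left(\sqrt{11} - 64\right) - 2\right) 51 = \left(\left(-64 + \sqrt{11}\right) - 2\right) 51 = \left(-66 + \sqrt{11}\right) 51 = -3366 + 51 \sqrt{11} \approx -3196.9$)
$- v = - (-3366 + 51 \sqrt{11}) = 3366 - 51 \sqrt{11}$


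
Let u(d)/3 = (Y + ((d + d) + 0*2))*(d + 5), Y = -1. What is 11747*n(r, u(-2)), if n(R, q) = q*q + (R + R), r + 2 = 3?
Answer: 23811169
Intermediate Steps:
r = 1 (r = -2 + 3 = 1)
u(d) = 3*(-1 + 2*d)*(5 + d) (u(d) = 3*((-1 + ((d + d) + 0*2))*(d + 5)) = 3*((-1 + (2*d + 0))*(5 + d)) = 3*((-1 + 2*d)*(5 + d)) = 3*(-1 + 2*d)*(5 + d))
n(R, q) = q² + 2*R
11747*n(r, u(-2)) = 11747*((-15 + 6*(-2)² + 27*(-2))² + 2*1) = 11747*((-15 + 6*4 - 54)² + 2) = 11747*((-15 + 24 - 54)² + 2) = 11747*((-45)² + 2) = 11747*(2025 + 2) = 11747*2027 = 23811169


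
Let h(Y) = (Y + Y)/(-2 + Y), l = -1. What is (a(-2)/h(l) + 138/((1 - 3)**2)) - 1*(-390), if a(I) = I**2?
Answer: 861/2 ≈ 430.50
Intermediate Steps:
h(Y) = 2*Y/(-2 + Y) (h(Y) = (2*Y)/(-2 + Y) = 2*Y/(-2 + Y))
(a(-2)/h(l) + 138/((1 - 3)**2)) - 1*(-390) = ((-2)**2/((2*(-1)/(-2 - 1))) + 138/((1 - 3)**2)) - 1*(-390) = (4/((2*(-1)/(-3))) + 138/((-2)**2)) + 390 = (4/((2*(-1)*(-1/3))) + 138/4) + 390 = (4/(2/3) + 138*(1/4)) + 390 = (4*(3/2) + 69/2) + 390 = (6 + 69/2) + 390 = 81/2 + 390 = 861/2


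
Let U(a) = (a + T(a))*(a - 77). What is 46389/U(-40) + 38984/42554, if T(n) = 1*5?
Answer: 50801833/4149015 ≈ 12.244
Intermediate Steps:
T(n) = 5
U(a) = (-77 + a)*(5 + a) (U(a) = (a + 5)*(a - 77) = (5 + a)*(-77 + a) = (-77 + a)*(5 + a))
46389/U(-40) + 38984/42554 = 46389/(-385 + (-40)² - 72*(-40)) + 38984/42554 = 46389/(-385 + 1600 + 2880) + 38984*(1/42554) = 46389/4095 + 19492/21277 = 46389*(1/4095) + 19492/21277 = 2209/195 + 19492/21277 = 50801833/4149015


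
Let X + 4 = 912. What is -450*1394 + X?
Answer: -626392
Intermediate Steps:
X = 908 (X = -4 + 912 = 908)
-450*1394 + X = -450*1394 + 908 = -627300 + 908 = -626392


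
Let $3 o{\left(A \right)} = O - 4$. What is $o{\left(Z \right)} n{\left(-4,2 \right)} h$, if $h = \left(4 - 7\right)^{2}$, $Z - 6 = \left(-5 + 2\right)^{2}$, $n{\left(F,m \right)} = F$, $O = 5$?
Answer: $-12$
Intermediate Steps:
$Z = 15$ ($Z = 6 + \left(-5 + 2\right)^{2} = 6 + \left(-3\right)^{2} = 6 + 9 = 15$)
$o{\left(A \right)} = \frac{1}{3}$ ($o{\left(A \right)} = \frac{5 - 4}{3} = \frac{1}{3} \cdot 1 = \frac{1}{3}$)
$h = 9$ ($h = \left(-3\right)^{2} = 9$)
$o{\left(Z \right)} n{\left(-4,2 \right)} h = \frac{1}{3} \left(-4\right) 9 = \left(- \frac{4}{3}\right) 9 = -12$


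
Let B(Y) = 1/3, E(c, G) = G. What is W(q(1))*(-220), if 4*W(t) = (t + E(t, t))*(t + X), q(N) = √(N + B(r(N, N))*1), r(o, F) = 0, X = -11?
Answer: -440/3 + 2420*√3/3 ≈ 1250.5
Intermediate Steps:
B(Y) = ⅓
q(N) = √(⅓ + N) (q(N) = √(N + (⅓)*1) = √(N + ⅓) = √(⅓ + N))
W(t) = t*(-11 + t)/2 (W(t) = ((t + t)*(t - 11))/4 = ((2*t)*(-11 + t))/4 = (2*t*(-11 + t))/4 = t*(-11 + t)/2)
W(q(1))*(-220) = ((√(3 + 9*1)/3)*(-11 + √(3 + 9*1)/3)/2)*(-220) = ((√(3 + 9)/3)*(-11 + √(3 + 9)/3)/2)*(-220) = ((√12/3)*(-11 + √12/3)/2)*(-220) = (((2*√3)/3)*(-11 + (2*√3)/3)/2)*(-220) = ((2*√3/3)*(-11 + 2*√3/3)/2)*(-220) = (√3*(-11 + 2*√3/3)/3)*(-220) = -220*√3*(-11 + 2*√3/3)/3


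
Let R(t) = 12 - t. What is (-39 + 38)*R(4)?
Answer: -8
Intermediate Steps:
(-39 + 38)*R(4) = (-39 + 38)*(12 - 1*4) = -(12 - 4) = -1*8 = -8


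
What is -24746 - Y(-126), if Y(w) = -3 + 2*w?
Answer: -24491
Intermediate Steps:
-24746 - Y(-126) = -24746 - (-3 + 2*(-126)) = -24746 - (-3 - 252) = -24746 - 1*(-255) = -24746 + 255 = -24491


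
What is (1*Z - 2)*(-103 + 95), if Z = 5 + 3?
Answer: -48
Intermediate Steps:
Z = 8
(1*Z - 2)*(-103 + 95) = (1*8 - 2)*(-103 + 95) = (8 - 2)*(-8) = 6*(-8) = -48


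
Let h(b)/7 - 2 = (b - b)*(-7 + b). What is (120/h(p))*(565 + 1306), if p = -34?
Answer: 112260/7 ≈ 16037.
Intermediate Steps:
h(b) = 14 (h(b) = 14 + 7*((b - b)*(-7 + b)) = 14 + 7*(0*(-7 + b)) = 14 + 7*0 = 14 + 0 = 14)
(120/h(p))*(565 + 1306) = (120/14)*(565 + 1306) = (120*(1/14))*1871 = (60/7)*1871 = 112260/7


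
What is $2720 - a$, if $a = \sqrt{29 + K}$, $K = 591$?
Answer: $2720 - 2 \sqrt{155} \approx 2695.1$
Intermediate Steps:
$a = 2 \sqrt{155}$ ($a = \sqrt{29 + 591} = \sqrt{620} = 2 \sqrt{155} \approx 24.9$)
$2720 - a = 2720 - 2 \sqrt{155}$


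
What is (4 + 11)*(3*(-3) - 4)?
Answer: -195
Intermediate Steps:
(4 + 11)*(3*(-3) - 4) = 15*(-9 - 4) = 15*(-13) = -195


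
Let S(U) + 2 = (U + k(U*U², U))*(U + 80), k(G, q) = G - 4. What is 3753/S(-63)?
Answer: -3753/4251940 ≈ -0.00088266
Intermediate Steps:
k(G, q) = -4 + G
S(U) = -2 + (80 + U)*(-4 + U + U³) (S(U) = -2 + (U + (-4 + U*U²))*(U + 80) = -2 + (U + (-4 + U³))*(80 + U) = -2 + (-4 + U + U³)*(80 + U) = -2 + (80 + U)*(-4 + U + U³))
3753/S(-63) = 3753/(-322 + (-63)² + (-63)⁴ + 76*(-63) + 80*(-63)³) = 3753/(-322 + 3969 + 15752961 - 4788 + 80*(-250047)) = 3753/(-322 + 3969 + 15752961 - 4788 - 20003760) = 3753/(-4251940) = 3753*(-1/4251940) = -3753/4251940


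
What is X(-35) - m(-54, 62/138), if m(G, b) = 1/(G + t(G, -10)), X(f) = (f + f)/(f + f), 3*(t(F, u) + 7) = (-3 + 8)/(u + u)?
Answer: 745/733 ≈ 1.0164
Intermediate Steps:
t(F, u) = -7 + 5/(6*u) (t(F, u) = -7 + ((-3 + 8)/(u + u))/3 = -7 + (5/((2*u)))/3 = -7 + (5*(1/(2*u)))/3 = -7 + (5/(2*u))/3 = -7 + 5/(6*u))
X(f) = 1 (X(f) = (2*f)/((2*f)) = (2*f)*(1/(2*f)) = 1)
m(G, b) = 1/(-85/12 + G) (m(G, b) = 1/(G + (-7 + (5/6)/(-10))) = 1/(G + (-7 + (5/6)*(-1/10))) = 1/(G + (-7 - 1/12)) = 1/(G - 85/12) = 1/(-85/12 + G))
X(-35) - m(-54, 62/138) = 1 - 12/(-85 + 12*(-54)) = 1 - 12/(-85 - 648) = 1 - 12/(-733) = 1 - 12*(-1)/733 = 1 - 1*(-12/733) = 1 + 12/733 = 745/733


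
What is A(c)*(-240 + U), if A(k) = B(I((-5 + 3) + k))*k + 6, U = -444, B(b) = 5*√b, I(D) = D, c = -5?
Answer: -4104 + 17100*I*√7 ≈ -4104.0 + 45242.0*I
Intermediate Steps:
A(k) = 6 + 5*k*√(-2 + k) (A(k) = (5*√((-5 + 3) + k))*k + 6 = (5*√(-2 + k))*k + 6 = 5*k*√(-2 + k) + 6 = 6 + 5*k*√(-2 + k))
A(c)*(-240 + U) = (6 + 5*(-5)*√(-2 - 5))*(-240 - 444) = (6 + 5*(-5)*√(-7))*(-684) = (6 + 5*(-5)*(I*√7))*(-684) = (6 - 25*I*√7)*(-684) = -4104 + 17100*I*√7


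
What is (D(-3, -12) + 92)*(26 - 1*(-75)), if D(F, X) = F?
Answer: 8989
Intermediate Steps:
(D(-3, -12) + 92)*(26 - 1*(-75)) = (-3 + 92)*(26 - 1*(-75)) = 89*(26 + 75) = 89*101 = 8989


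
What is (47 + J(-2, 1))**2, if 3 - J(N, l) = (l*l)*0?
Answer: 2500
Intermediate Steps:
J(N, l) = 3 (J(N, l) = 3 - l*l*0 = 3 - l**2*0 = 3 - 1*0 = 3 + 0 = 3)
(47 + J(-2, 1))**2 = (47 + 3)**2 = 50**2 = 2500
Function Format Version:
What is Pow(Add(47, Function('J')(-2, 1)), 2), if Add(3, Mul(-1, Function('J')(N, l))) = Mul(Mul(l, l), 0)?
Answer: 2500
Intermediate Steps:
Function('J')(N, l) = 3 (Function('J')(N, l) = Add(3, Mul(-1, Mul(Mul(l, l), 0))) = Add(3, Mul(-1, Mul(Pow(l, 2), 0))) = Add(3, Mul(-1, 0)) = Add(3, 0) = 3)
Pow(Add(47, Function('J')(-2, 1)), 2) = Pow(Add(47, 3), 2) = Pow(50, 2) = 2500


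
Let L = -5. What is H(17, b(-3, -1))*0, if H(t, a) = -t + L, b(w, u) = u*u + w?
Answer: 0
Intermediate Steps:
b(w, u) = w + u**2 (b(w, u) = u**2 + w = w + u**2)
H(t, a) = -5 - t (H(t, a) = -t - 5 = -5 - t)
H(17, b(-3, -1))*0 = (-5 - 1*17)*0 = (-5 - 17)*0 = -22*0 = 0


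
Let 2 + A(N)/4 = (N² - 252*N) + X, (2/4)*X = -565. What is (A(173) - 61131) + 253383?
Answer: 133056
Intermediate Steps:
X = -1130 (X = 2*(-565) = -1130)
A(N) = -4528 - 1008*N + 4*N² (A(N) = -8 + 4*((N² - 252*N) - 1130) = -8 + 4*(-1130 + N² - 252*N) = -8 + (-4520 - 1008*N + 4*N²) = -4528 - 1008*N + 4*N²)
(A(173) - 61131) + 253383 = ((-4528 - 1008*173 + 4*173²) - 61131) + 253383 = ((-4528 - 174384 + 4*29929) - 61131) + 253383 = ((-4528 - 174384 + 119716) - 61131) + 253383 = (-59196 - 61131) + 253383 = -120327 + 253383 = 133056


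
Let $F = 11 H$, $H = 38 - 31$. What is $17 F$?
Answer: $1309$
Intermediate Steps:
$H = 7$ ($H = 38 - 31 = 7$)
$F = 77$ ($F = 11 \cdot 7 = 77$)
$17 F = 17 \cdot 77 = 1309$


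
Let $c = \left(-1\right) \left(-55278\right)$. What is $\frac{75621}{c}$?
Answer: $\frac{25207}{18426} \approx 1.368$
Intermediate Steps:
$c = 55278$
$\frac{75621}{c} = \frac{75621}{55278} = 75621 \cdot \frac{1}{55278} = \frac{25207}{18426}$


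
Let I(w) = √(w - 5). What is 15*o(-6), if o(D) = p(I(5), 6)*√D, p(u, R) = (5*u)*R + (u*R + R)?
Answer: 90*I*√6 ≈ 220.45*I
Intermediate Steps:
I(w) = √(-5 + w)
p(u, R) = R + 6*R*u (p(u, R) = 5*R*u + (R*u + R) = 5*R*u + (R + R*u) = R + 6*R*u)
o(D) = 6*√D (o(D) = (6*(1 + 6*√(-5 + 5)))*√D = (6*(1 + 6*√0))*√D = (6*(1 + 6*0))*√D = (6*(1 + 0))*√D = (6*1)*√D = 6*√D)
15*o(-6) = 15*(6*√(-6)) = 15*(6*(I*√6)) = 15*(6*I*√6) = 90*I*√6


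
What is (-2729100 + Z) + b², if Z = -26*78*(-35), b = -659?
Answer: -2223839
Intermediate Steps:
Z = 70980 (Z = -2028*(-35) = 70980)
(-2729100 + Z) + b² = (-2729100 + 70980) + (-659)² = -2658120 + 434281 = -2223839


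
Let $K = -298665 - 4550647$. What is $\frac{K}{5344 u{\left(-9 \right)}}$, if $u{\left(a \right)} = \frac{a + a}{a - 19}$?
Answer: $- \frac{2121574}{1503} \approx -1411.6$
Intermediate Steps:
$K = -4849312$
$u{\left(a \right)} = \frac{2 a}{-19 + a}$
$\frac{K}{5344 u{\left(-9 \right)}} = - \frac{4849312}{5344 \cdot 2 \left(-9\right) \frac{1}{-19 - 9}} = - \frac{4849312}{5344 \cdot 2 \left(-9\right) \frac{1}{-28}} = - \frac{4849312}{5344 \cdot 2 \left(-9\right) \left(- \frac{1}{28}\right)} = - \frac{4849312}{5344 \cdot \frac{9}{14}} = - \frac{4849312}{\frac{24048}{7}} = \left(-4849312\right) \frac{7}{24048} = - \frac{2121574}{1503}$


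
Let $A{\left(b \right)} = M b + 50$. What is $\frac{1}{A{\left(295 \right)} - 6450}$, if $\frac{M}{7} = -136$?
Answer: $- \frac{1}{287240} \approx -3.4814 \cdot 10^{-6}$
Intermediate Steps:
$M = -952$ ($M = 7 \left(-136\right) = -952$)
$A{\left(b \right)} = 50 - 952 b$ ($A{\left(b \right)} = - 952 b + 50 = 50 - 952 b$)
$\frac{1}{A{\left(295 \right)} - 6450} = \frac{1}{\left(50 - 280840\right) - 6450} = \frac{1}{-280790 - 6450} = \frac{1}{-287240} = - \frac{1}{287240}$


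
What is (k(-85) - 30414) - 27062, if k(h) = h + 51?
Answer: -57510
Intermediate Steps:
k(h) = 51 + h
(k(-85) - 30414) - 27062 = ((51 - 85) - 30414) - 27062 = (-34 - 30414) - 27062 = -30448 - 27062 = -57510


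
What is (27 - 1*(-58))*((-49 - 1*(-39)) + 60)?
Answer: 4250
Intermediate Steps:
(27 - 1*(-58))*((-49 - 1*(-39)) + 60) = (27 + 58)*((-49 + 39) + 60) = 85*(-10 + 60) = 85*50 = 4250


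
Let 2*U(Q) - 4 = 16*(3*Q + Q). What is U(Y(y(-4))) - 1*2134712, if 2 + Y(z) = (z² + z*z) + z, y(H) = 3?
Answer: -2134102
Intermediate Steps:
Y(z) = -2 + z + 2*z² (Y(z) = -2 + ((z² + z*z) + z) = -2 + ((z² + z²) + z) = -2 + (2*z² + z) = -2 + (z + 2*z²) = -2 + z + 2*z²)
U(Q) = 2 + 32*Q (U(Q) = 2 + (16*(3*Q + Q))/2 = 2 + (16*(4*Q))/2 = 2 + (64*Q)/2 = 2 + 32*Q)
U(Y(y(-4))) - 1*2134712 = (2 + 32*(-2 + 3 + 2*3²)) - 1*2134712 = (2 + 32*(-2 + 3 + 2*9)) - 2134712 = (2 + 32*(-2 + 3 + 18)) - 2134712 = (2 + 32*19) - 2134712 = (2 + 608) - 2134712 = 610 - 2134712 = -2134102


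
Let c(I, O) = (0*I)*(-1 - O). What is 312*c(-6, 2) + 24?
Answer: 24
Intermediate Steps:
c(I, O) = 0 (c(I, O) = 0*(-1 - O) = 0)
312*c(-6, 2) + 24 = 312*0 + 24 = 0 + 24 = 24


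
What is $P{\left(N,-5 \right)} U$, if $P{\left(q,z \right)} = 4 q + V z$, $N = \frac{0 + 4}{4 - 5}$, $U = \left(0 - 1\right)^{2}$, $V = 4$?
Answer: $-36$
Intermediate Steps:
$U = 1$ ($U = \left(-1\right)^{2} = 1$)
$N = -4$ ($N = \frac{4}{-1} = 4 \left(-1\right) = -4$)
$P{\left(q,z \right)} = 4 q + 4 z$
$P{\left(N,-5 \right)} U = \left(4 \left(-4\right) + 4 \left(-5\right)\right) 1 = \left(-16 - 20\right) 1 = \left(-36\right) 1 = -36$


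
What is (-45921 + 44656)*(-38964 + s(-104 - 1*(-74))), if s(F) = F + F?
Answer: 49365360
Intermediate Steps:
s(F) = 2*F
(-45921 + 44656)*(-38964 + s(-104 - 1*(-74))) = (-45921 + 44656)*(-38964 + 2*(-104 - 1*(-74))) = -1265*(-38964 + 2*(-104 + 74)) = -1265*(-38964 + 2*(-30)) = -1265*(-38964 - 60) = -1265*(-39024) = 49365360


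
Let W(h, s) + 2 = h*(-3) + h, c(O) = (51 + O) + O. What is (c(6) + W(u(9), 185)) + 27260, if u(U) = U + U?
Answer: 27285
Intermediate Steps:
u(U) = 2*U
c(O) = 51 + 2*O
W(h, s) = -2 - 2*h (W(h, s) = -2 + (h*(-3) + h) = -2 + (-3*h + h) = -2 - 2*h)
(c(6) + W(u(9), 185)) + 27260 = ((51 + 2*6) + (-2 - 4*9)) + 27260 = ((51 + 12) + (-2 - 2*18)) + 27260 = (63 + (-2 - 36)) + 27260 = (63 - 38) + 27260 = 25 + 27260 = 27285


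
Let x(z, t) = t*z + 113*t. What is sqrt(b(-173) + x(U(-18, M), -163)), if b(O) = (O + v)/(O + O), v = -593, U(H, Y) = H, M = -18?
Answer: I*sqrt(463384306)/173 ≈ 124.43*I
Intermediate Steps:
x(z, t) = 113*t + t*z
b(O) = (-593 + O)/(2*O) (b(O) = (O - 593)/(O + O) = (-593 + O)/((2*O)) = (-593 + O)*(1/(2*O)) = (-593 + O)/(2*O))
sqrt(b(-173) + x(U(-18, M), -163)) = sqrt((1/2)*(-593 - 173)/(-173) - 163*(113 - 18)) = sqrt((1/2)*(-1/173)*(-766) - 163*95) = sqrt(383/173 - 15485) = sqrt(-2678522/173) = I*sqrt(463384306)/173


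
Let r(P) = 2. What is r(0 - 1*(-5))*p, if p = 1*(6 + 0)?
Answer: 12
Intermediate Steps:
p = 6 (p = 1*6 = 6)
r(0 - 1*(-5))*p = 2*6 = 12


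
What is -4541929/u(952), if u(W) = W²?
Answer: -648847/129472 ≈ -5.0115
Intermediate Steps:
-4541929/u(952) = -4541929/(952²) = -4541929/906304 = -4541929*1/906304 = -648847/129472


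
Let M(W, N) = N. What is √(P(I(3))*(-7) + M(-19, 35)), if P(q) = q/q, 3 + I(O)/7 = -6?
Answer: 2*√7 ≈ 5.2915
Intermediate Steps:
I(O) = -63 (I(O) = -21 + 7*(-6) = -21 - 42 = -63)
P(q) = 1
√(P(I(3))*(-7) + M(-19, 35)) = √(1*(-7) + 35) = √(-7 + 35) = √28 = 2*√7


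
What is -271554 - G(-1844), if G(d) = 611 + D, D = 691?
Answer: -272856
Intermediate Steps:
G(d) = 1302 (G(d) = 611 + 691 = 1302)
-271554 - G(-1844) = -271554 - 1*1302 = -271554 - 1302 = -272856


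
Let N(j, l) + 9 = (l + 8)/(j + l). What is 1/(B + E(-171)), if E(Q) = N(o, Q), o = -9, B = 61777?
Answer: 180/11118403 ≈ 1.6189e-5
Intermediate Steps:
N(j, l) = -9 + (8 + l)/(j + l) (N(j, l) = -9 + (l + 8)/(j + l) = -9 + (8 + l)/(j + l))
E(Q) = (89 - 8*Q)/(-9 + Q) (E(Q) = (8 - 9*(-9) - 8*Q)/(-9 + Q) = (8 + 81 - 8*Q)/(-9 + Q) = (89 - 8*Q)/(-9 + Q))
1/(B + E(-171)) = 1/(61777 + (89 - 8*(-171))/(-9 - 171)) = 1/(61777 + (89 + 1368)/(-180)) = 1/(61777 - 1/180*1457) = 1/(61777 - 1457/180) = 1/(11118403/180) = 180/11118403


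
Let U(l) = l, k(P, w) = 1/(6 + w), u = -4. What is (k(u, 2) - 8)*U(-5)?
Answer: 315/8 ≈ 39.375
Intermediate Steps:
(k(u, 2) - 8)*U(-5) = (1/(6 + 2) - 8)*(-5) = (1/8 - 8)*(-5) = (⅛ - 8)*(-5) = -63/8*(-5) = 315/8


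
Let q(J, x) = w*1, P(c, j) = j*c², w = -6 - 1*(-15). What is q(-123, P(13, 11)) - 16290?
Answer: -16281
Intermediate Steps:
w = 9 (w = -6 + 15 = 9)
q(J, x) = 9 (q(J, x) = 9*1 = 9)
q(-123, P(13, 11)) - 16290 = 9 - 16290 = -16281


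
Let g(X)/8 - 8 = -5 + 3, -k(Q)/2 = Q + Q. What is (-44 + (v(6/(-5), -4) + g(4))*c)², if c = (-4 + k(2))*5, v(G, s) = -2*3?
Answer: 6574096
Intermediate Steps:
k(Q) = -4*Q (k(Q) = -2*(Q + Q) = -4*Q)
v(G, s) = -6
g(X) = 48 (g(X) = 64 + 8*(-5 + 3) = 64 + 8*(-2) = 64 - 16 = 48)
c = -60 (c = (-4 - 4*2)*5 = (-4 - 8)*5 = -12*5 = -60)
(-44 + (v(6/(-5), -4) + g(4))*c)² = (-44 + (-6 + 48)*(-60))² = (-44 + 42*(-60))² = (-44 - 2520)² = (-2564)² = 6574096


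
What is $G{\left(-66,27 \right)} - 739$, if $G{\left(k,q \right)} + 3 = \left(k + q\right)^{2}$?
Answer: $779$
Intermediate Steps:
$G{\left(k,q \right)} = -3 + \left(k + q\right)^{2}$
$G{\left(-66,27 \right)} - 739 = \left(-3 + \left(-66 + 27\right)^{2}\right) - 739 = \left(-3 + \left(-39\right)^{2}\right) - 739 = \left(-3 + 1521\right) - 739 = 1518 - 739 = 779$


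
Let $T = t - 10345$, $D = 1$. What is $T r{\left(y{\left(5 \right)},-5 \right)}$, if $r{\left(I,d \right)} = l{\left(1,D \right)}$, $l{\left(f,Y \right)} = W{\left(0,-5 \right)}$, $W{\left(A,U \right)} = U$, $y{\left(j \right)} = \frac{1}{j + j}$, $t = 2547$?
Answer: $38990$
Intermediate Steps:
$y{\left(j \right)} = \frac{1}{2 j}$
$l{\left(f,Y \right)} = -5$
$r{\left(I,d \right)} = -5$
$T = -7798$ ($T = 2547 - 10345 = -7798$)
$T r{\left(y{\left(5 \right)},-5 \right)} = \left(-7798\right) \left(-5\right) = 38990$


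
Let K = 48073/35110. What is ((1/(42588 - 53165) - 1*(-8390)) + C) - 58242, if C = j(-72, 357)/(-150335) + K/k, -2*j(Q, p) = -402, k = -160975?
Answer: -89603394799522846019507/1797388113037952750 ≈ -49852.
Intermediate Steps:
j(Q, p) = 201 (j(Q, p) = -½*(-402) = 201)
K = 48073/35110 (K = 48073*(1/35110) = 48073/35110 ≈ 1.3692)
C = -228649067341/169933640260750 (C = 201/(-150335) + (48073/35110)/(-160975) = 201*(-1/150335) + (48073/35110)*(-1/160975) = -201/150335 - 48073/5651832250 = -228649067341/169933640260750 ≈ -0.0013455)
((1/(42588 - 53165) - 1*(-8390)) + C) - 58242 = ((1/(42588 - 53165) - 1*(-8390)) - 228649067341/169933640260750) - 58242 = ((1/(-10577) + 8390) - 228649067341/169933640260750) - 58242 = ((-1/10577 + 8390) - 228649067341/169933640260750) - 58242 = (88741029/10577 - 228649067341/169933640260750) - 58242 = 15080083680033598045993/1797388113037952750 - 58242 = -89603394799522846019507/1797388113037952750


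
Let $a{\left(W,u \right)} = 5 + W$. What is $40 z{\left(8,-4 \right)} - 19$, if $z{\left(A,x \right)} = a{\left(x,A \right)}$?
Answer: $21$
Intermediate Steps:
$z{\left(A,x \right)} = 5 + x$
$40 z{\left(8,-4 \right)} - 19 = 40 \left(5 - 4\right) - 19 = 40 \cdot 1 - 19 = 40 - 19 = 21$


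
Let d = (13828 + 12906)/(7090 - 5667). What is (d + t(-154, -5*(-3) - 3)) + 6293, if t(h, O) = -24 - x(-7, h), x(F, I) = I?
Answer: 9166663/1423 ≈ 6441.8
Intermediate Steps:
d = 26734/1423 ≈ 18.787
t(h, O) = -24 - h
(d + t(-154, -5*(-3) - 3)) + 6293 = (26734/1423 + (-24 - 1*(-154))) + 6293 = (26734/1423 + (-24 + 154)) + 6293 = (26734/1423 + 130) + 6293 = 211724/1423 + 6293 = 9166663/1423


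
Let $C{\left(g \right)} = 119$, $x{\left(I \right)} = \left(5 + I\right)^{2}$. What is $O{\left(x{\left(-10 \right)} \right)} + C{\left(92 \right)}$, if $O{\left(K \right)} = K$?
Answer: $144$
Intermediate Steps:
$O{\left(x{\left(-10 \right)} \right)} + C{\left(92 \right)} = \left(5 - 10\right)^{2} + 119 = \left(-5\right)^{2} + 119 = 25 + 119 = 144$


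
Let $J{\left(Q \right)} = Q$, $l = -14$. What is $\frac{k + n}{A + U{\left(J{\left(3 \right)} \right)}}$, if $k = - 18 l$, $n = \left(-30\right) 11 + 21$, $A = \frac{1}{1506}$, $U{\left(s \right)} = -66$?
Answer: $\frac{85842}{99395} \approx 0.86364$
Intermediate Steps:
$A = \frac{1}{1506} \approx 0.00066401$
$n = -309$ ($n = -330 + 21 = -309$)
$k = 252$ ($k = \left(-18\right) \left(-14\right) = 252$)
$\frac{k + n}{A + U{\left(J{\left(3 \right)} \right)}} = \frac{252 - 309}{\frac{1}{1506} - 66} = - \frac{57}{- \frac{99395}{1506}} = \left(-57\right) \left(- \frac{1506}{99395}\right) = \frac{85842}{99395}$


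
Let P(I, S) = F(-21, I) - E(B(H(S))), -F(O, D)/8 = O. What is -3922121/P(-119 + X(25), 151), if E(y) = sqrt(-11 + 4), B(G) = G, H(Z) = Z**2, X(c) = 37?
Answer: -94130904/4033 - 560303*I*sqrt(7)/4033 ≈ -23340.0 - 367.57*I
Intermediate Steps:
F(O, D) = -8*O
E(y) = I*sqrt(7) (E(y) = sqrt(-7) = I*sqrt(7))
P(I, S) = 168 - I*sqrt(7) (P(I, S) = -8*(-21) - I*sqrt(7) = 168 - I*sqrt(7))
-3922121/P(-119 + X(25), 151) = -3922121/(168 - I*sqrt(7))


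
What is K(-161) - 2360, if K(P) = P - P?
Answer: -2360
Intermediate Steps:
K(P) = 0
K(-161) - 2360 = 0 - 2360 = -2360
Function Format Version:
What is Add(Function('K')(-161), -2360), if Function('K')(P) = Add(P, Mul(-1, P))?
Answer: -2360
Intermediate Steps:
Function('K')(P) = 0
Add(Function('K')(-161), -2360) = Add(0, -2360) = -2360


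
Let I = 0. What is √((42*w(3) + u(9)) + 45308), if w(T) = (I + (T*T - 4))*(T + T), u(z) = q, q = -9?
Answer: √46559 ≈ 215.78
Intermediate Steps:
u(z) = -9
w(T) = 2*T*(-4 + T²) (w(T) = (0 + (T*T - 4))*(T + T) = (0 + (T² - 4))*(2*T) = (0 + (-4 + T²))*(2*T) = (-4 + T²)*(2*T) = 2*T*(-4 + T²))
√((42*w(3) + u(9)) + 45308) = √((42*(2*3*(-4 + 3²)) - 9) + 45308) = √((42*(2*3*(-4 + 9)) - 9) + 45308) = √((42*(2*3*5) - 9) + 45308) = √((42*30 - 9) + 45308) = √((1260 - 9) + 45308) = √(1251 + 45308) = √46559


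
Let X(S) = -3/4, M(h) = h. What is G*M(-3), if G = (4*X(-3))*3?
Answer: 27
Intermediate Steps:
X(S) = -3/4 (X(S) = -3*1/4 = -3/4)
G = -9 (G = (4*(-3/4))*3 = -3*3 = -9)
G*M(-3) = -9*(-3) = 27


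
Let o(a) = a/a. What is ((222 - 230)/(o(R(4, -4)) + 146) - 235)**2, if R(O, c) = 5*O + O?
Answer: 1193909809/21609 ≈ 55251.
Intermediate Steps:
R(O, c) = 6*O
o(a) = 1
((222 - 230)/(o(R(4, -4)) + 146) - 235)**2 = ((222 - 230)/(1 + 146) - 235)**2 = (-8/147 - 235)**2 = (-34553/147)**2 = 1193909809/21609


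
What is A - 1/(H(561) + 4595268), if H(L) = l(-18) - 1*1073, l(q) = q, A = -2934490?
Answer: -13481566464731/4594177 ≈ -2.9345e+6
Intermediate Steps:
H(L) = -1091 (H(L) = -18 - 1*1073 = -18 - 1073 = -1091)
A - 1/(H(561) + 4595268) = -2934490 - 1/(-1091 + 4595268) = -2934490 - 1/4594177 = -13481566464731/4594177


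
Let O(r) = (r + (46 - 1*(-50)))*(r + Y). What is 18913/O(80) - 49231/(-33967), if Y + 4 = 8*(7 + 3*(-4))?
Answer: 954345487/215214912 ≈ 4.4344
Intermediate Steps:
Y = -44 (Y = -4 + 8*(7 + 3*(-4)) = -4 + 8*(7 - 12) = -4 + 8*(-5) = -4 - 40 = -44)
O(r) = (-44 + r)*(96 + r) (O(r) = (r + (46 - 1*(-50)))*(r - 44) = (r + (46 + 50))*(-44 + r) = (r + 96)*(-44 + r) = (96 + r)*(-44 + r) = (-44 + r)*(96 + r))
18913/O(80) - 49231/(-33967) = 18913/(-4224 + 80² + 52*80) - 49231/(-33967) = 18913/(-4224 + 6400 + 4160) - 49231*(-1/33967) = 18913/6336 + 49231/33967 = 954345487/215214912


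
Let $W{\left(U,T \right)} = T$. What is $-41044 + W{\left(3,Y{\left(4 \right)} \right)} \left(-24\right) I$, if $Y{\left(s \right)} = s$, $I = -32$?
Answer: $-37972$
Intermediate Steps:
$-41044 + W{\left(3,Y{\left(4 \right)} \right)} \left(-24\right) I = -41044 + 4 \left(-24\right) \left(-32\right) = -41044 - -3072 = -41044 + 3072 = -37972$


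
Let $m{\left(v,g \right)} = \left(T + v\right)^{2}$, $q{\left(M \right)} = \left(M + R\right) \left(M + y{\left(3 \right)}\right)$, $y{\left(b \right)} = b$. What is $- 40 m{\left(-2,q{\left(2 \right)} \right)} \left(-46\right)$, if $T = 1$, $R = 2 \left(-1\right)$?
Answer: $1840$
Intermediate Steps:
$R = -2$
$q{\left(M \right)} = \left(-2 + M\right) \left(3 + M\right)$ ($q{\left(M \right)} = \left(M - 2\right) \left(M + 3\right) = \left(-2 + M\right) \left(3 + M\right)$)
$m{\left(v,g \right)} = \left(1 + v\right)^{2}$
$- 40 m{\left(-2,q{\left(2 \right)} \right)} \left(-46\right) = - 40 \left(1 - 2\right)^{2} \left(-46\right) = - 40 \left(-1\right)^{2} \left(-46\right) = \left(-40\right) 1 \left(-46\right) = \left(-40\right) \left(-46\right) = 1840$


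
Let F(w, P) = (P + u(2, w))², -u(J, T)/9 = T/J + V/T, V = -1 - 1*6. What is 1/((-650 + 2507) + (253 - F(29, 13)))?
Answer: -3364/37644681 ≈ -8.9362e-5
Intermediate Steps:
V = -7 (V = -1 - 6 = -7)
u(J, T) = 63/T - 9*T/J (u(J, T) = -9*(T/J - 7/T) = -9*(-7/T + T/J) = 63/T - 9*T/J)
F(w, P) = (P + 63/w - 9*w/2)² (F(w, P) = (P + (63/w - 9*w/2))² = (P + 63/w - 9*w/2)²)
1/((-650 + 2507) + (253 - F(29, 13))) = 1/((-650 + 2507) + (253 - (126 + 29*(-9*29 + 2*13))²/(4*29²))) = 1/(1857 + (253 - (126 + 29*(-261 + 26))²/(4*841))) = 1/(1857 + (253 - (126 + 29*(-235))²/(4*841))) = 1/(1857 + (253 - (126 - 6815)²/(4*841))) = 1/(1857 + (253 - (-6689)²/(4*841))) = 1/(1857 + (253 - 44742721/(4*841))) = 1/(1857 + (253 - 1*44742721/3364)) = 1/(1857 + (253 - 44742721/3364)) = 1/(1857 - 43891629/3364) = 1/(-37644681/3364) = -3364/37644681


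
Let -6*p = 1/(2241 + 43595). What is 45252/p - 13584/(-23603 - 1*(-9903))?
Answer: -42624207306204/3425 ≈ -1.2445e+10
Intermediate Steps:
p = -1/275016 (p = -1/(6*(2241 + 43595)) = -⅙/45836 = -⅙*1/45836 = -1/275016 ≈ -3.6362e-6)
45252/p - 13584/(-23603 - 1*(-9903)) = 45252/(-1/275016) - 13584/(-23603 - 1*(-9903)) = 45252*(-275016) - 13584/(-23603 + 9903) = -12445024032 - 13584/(-13700) = -12445024032 - 13584*(-1/13700) = -12445024032 + 3396/3425 = -42624207306204/3425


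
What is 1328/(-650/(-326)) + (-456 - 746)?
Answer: -174186/325 ≈ -535.96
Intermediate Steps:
1328/(-650/(-326)) + (-456 - 746) = 1328/(-650*(-1/326)) - 1202 = 1328/(325/163) - 1202 = (163/325)*1328 - 1202 = 216464/325 - 1202 = -174186/325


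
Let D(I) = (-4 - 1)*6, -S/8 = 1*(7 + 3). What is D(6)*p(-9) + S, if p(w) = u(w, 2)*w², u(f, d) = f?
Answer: 21790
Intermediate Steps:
p(w) = w³ (p(w) = w*w² = w³)
S = -80 (S = -8*(7 + 3) = -8*10 = -80)
D(I) = -30 (D(I) = -5*6 = -30)
D(6)*p(-9) + S = -30*(-9)³ - 80 = -30*(-729) - 80 = 21870 - 80 = 21790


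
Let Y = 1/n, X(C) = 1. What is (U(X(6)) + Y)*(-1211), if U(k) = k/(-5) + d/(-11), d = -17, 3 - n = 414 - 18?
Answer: -35151697/21615 ≈ -1626.3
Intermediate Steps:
n = -393 (n = 3 - (414 - 18) = 3 - 1*396 = 3 - 396 = -393)
Y = -1/393 (Y = 1/(-393) = -1/393 ≈ -0.0025445)
U(k) = 17/11 - k/5 (U(k) = k/(-5) - 17/(-11) = k*(-⅕) - 17*(-1/11) = -k/5 + 17/11 = 17/11 - k/5)
(U(X(6)) + Y)*(-1211) = ((17/11 - ⅕*1) - 1/393)*(-1211) = ((17/11 - ⅕) - 1/393)*(-1211) = (74/55 - 1/393)*(-1211) = (29027/21615)*(-1211) = -35151697/21615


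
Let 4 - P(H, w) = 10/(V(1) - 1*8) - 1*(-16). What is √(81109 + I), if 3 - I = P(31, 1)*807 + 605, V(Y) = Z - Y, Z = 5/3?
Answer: 2*√2694989/11 ≈ 298.48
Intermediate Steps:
Z = 5/3 (Z = 5*(⅓) = 5/3 ≈ 1.6667)
V(Y) = 5/3 - Y
P(H, w) = -117/11 (P(H, w) = 4 - (10/((5/3 - 1*1) - 1*8) - 1*(-16)) = 4 - (10/((5/3 - 1) - 8) + 16) = 4 - (10/(⅔ - 8) + 16) = 4 - (10/(-22/3) + 16) = 4 - (10*(-3/22) + 16) = 4 - (-15/11 + 16) = 4 - 1*161/11 = 4 - 161/11 = -117/11)
I = 87797/11 (I = 3 - (-117/11*807 + 605) = 3 - (-94419/11 + 605) = 3 - 1*(-87764/11) = 3 + 87764/11 = 87797/11 ≈ 7981.5)
√(81109 + I) = √(81109 + 87797/11) = √(979996/11) = 2*√2694989/11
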